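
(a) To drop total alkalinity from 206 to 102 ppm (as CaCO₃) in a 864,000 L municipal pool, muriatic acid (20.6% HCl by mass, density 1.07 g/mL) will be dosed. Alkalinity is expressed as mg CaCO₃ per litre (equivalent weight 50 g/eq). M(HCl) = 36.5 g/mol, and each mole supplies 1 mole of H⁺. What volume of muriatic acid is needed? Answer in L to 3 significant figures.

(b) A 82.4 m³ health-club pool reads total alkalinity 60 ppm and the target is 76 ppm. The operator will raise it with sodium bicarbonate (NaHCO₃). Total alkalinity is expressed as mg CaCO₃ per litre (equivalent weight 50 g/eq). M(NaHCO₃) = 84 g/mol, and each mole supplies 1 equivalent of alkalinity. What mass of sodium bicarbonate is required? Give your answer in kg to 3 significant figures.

(a) 298 L; (b) 2.21 kg

(a) Alkalinity to neutralize: (206 − 102) = 104 mg/L as CaCO₃ × 864,000 L = 89,860 g as CaCO₃.
(a) Equivalents of H⁺ required: 89,860 ÷ 50 g/eq = 1797 eq = 1797 mol HCl.
(a) Mass of HCl: 1797 × 36.5 = 65,590 g.
(a) Mass of 20.6% solution: 65,590 / 0.206 = 318,400 g.
(a) Volume: 318,400 g ÷ 1.07 g/mL = 297,600 mL.

(b) Volume: 82.4 m³ = 82,400 L.
(b) Alkalinity to add: (76 − 60) = 16 mg/L as CaCO₃ × 82,400 L = 1318 g as CaCO₃.
(b) Equivalents: 1318 g ÷ 50 g/eq = 26.37 eq.
(b) NaHCO₃ supplies 1 eq per mole → 26.37 mol.
(b) Mass: 26.37 mol × 84 g/mol = 2215 g.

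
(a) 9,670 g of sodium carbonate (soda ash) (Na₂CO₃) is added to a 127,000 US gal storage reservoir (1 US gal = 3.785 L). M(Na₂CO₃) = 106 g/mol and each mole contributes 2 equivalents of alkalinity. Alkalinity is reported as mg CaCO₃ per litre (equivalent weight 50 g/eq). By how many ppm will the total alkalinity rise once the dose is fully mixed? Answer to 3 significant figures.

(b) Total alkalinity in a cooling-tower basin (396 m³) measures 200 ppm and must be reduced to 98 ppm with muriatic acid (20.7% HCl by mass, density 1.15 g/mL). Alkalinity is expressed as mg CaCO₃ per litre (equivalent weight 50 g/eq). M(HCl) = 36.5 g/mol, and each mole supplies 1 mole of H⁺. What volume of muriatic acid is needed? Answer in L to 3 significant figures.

(a) 19.0 ppm; (b) 124 L

(a) Volume: 127,000 US gal × 3.785 L/gal = 480,695 L.
(a) Moles of Na₂CO₃: 9,670 g ÷ 106 g/mol = 91.23 mol → 182.5 eq of alkalinity.
(a) As CaCO₃: 182.5 eq × 50 g/eq = 9123 g.
(a) Rise: 9123 g / 480,695 L × 1000 = 18.98 mg/L.

(b) Volume: 396 m³ = 396,000 L.
(b) Alkalinity to neutralize: (200 − 98) = 102 mg/L as CaCO₃ × 396,000 L = 40,390 g as CaCO₃.
(b) Equivalents of H⁺ required: 40,390 ÷ 50 g/eq = 807.8 eq = 807.8 mol HCl.
(b) Mass of HCl: 807.8 × 36.5 = 29,490 g.
(b) Mass of 20.7% solution: 29,490 / 0.207 = 142,400 g.
(b) Volume: 142,400 g ÷ 1.15 g/mL = 123,900 mL.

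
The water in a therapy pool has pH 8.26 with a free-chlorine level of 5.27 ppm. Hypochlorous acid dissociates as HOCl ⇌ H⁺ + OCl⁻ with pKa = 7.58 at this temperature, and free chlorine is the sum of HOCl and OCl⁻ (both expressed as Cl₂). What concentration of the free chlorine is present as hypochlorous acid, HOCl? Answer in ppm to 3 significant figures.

0.911 ppm

[OCl⁻]/[HOCl] = 10^(pH − pKa) = 10^(8.26 − 7.58) = 10^0.68 = 4.786.
Fraction as HOCl = 1 / (1 + 4.786) = 0.1728.
HOCl = 0.1728 × 5.27 ppm = 0.9108 ppm.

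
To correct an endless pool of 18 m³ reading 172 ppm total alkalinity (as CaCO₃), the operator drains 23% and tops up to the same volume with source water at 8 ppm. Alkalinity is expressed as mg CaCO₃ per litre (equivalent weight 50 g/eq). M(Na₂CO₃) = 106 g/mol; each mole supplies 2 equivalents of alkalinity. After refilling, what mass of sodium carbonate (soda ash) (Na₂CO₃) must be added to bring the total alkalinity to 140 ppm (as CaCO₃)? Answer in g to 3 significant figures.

Volume: 18 m³ = 18,000 L.
After draining 23% and refilling: 172 × 0.77 + 8 × 0.23 = 134.28 ppm.
Deficit to target: 140 − 134.28 = 5.72 mg/L.
As CaCO₃: 5.72 mg/L × 18,000 L = 103 g; ÷ 50 g/eq ÷ 2 = 1.03 mol Na₂CO₃.
Mass: 1.03 × 106 = 109.1 g.

109 g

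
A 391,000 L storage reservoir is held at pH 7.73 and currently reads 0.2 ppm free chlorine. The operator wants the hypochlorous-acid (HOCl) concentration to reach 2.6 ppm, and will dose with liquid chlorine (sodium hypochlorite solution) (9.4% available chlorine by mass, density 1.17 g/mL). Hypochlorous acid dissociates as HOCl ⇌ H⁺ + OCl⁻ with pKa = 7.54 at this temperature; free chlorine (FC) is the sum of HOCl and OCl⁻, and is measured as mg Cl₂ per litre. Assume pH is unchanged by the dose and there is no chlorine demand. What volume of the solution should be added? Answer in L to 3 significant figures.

22.8 L

[OCl⁻]/[HOCl] = 10^(pH − pKa) = 10^(7.73 − 7.54) = 1.549; fraction as HOCl = 1/(1 + 1.549) = 0.3923.
Free chlorine required for 2.6 ppm HOCl: 2.6 / 0.3923 = 6.627 ppm.
FC to add: 6.627 − 0.2 = 6.427 mg/L as Cl₂.
Cl₂ equivalent: 6.427 mg/L × 391,000 L = 2513 g.
Product at 9.4% available Cl: 2513 / 0.094 = 26,730 g.
Volume: 26,730 g ÷ 1.17 g/mL = 22,850 mL.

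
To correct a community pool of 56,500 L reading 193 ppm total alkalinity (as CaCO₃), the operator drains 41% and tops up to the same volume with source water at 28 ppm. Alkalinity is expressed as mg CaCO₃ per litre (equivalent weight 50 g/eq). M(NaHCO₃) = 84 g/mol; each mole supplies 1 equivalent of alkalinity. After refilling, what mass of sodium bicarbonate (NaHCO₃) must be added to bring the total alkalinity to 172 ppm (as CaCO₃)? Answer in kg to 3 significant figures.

After draining 41% and refilling: 193 × 0.59 + 28 × 0.41 = 125.35 ppm.
Deficit to target: 172 − 125.35 = 46.65 mg/L.
As CaCO₃: 46.65 mg/L × 56,500 L = 2636 g; ÷ 50 g/eq ÷ 1 = 52.71 mol NaHCO₃.
Mass: 52.71 × 84 = 4428 g.

4.43 kg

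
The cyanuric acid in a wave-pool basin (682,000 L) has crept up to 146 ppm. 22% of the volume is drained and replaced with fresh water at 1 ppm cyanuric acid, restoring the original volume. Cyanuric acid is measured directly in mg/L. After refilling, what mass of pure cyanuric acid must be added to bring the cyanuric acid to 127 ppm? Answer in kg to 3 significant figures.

8.80 kg

After draining 22% and refilling: 146 × 0.78 + 1 × 0.22 = 114.1 ppm.
Deficit to target: 127 − 114.1 = 12.9 mg/L.
Mass: 12.9 mg/L × 682,000 L = 8798 g cyanuric acid.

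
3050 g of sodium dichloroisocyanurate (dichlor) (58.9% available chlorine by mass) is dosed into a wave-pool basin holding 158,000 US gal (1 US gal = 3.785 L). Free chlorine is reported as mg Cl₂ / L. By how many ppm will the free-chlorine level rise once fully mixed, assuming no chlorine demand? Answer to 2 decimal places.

3.00 ppm

Volume: 158,000 US gal × 3.785 L/gal = 598,030 L.
Available chlorine delivered: 3050 g × 0.589 = 1796 g as Cl₂.
Concentration rise: 1796 g / 598,030 L = 3.004 mg/L = 3.00 ppm.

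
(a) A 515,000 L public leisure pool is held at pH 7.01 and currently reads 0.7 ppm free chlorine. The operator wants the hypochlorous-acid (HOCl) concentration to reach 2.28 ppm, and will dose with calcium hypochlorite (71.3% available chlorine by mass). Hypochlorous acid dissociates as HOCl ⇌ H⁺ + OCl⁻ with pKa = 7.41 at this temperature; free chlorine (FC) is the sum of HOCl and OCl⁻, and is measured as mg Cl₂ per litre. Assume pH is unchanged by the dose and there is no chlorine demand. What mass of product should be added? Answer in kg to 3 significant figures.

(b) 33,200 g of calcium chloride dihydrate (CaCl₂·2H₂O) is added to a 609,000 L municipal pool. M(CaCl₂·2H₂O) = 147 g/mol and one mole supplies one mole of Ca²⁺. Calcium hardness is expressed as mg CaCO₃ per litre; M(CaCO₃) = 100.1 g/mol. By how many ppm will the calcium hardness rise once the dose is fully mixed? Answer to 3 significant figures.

(a) [OCl⁻]/[HOCl] = 10^(pH − pKa) = 10^(7.01 − 7.41) = 0.3981; fraction as HOCl = 1/(1 + 0.3981) = 0.7153.
(a) Free chlorine required for 2.28 ppm HOCl: 2.28 / 0.7153 = 3.188 ppm.
(a) FC to add: 3.188 − 0.7 = 2.488 mg/L as Cl₂.
(a) Cl₂ equivalent: 2.488 mg/L × 515,000 L = 1281 g.
(a) Product at 71.3% available Cl: 1281 / 0.713 = 1797 g.

(b) Moles of Ca²⁺: 33,200 g ÷ 147 g/mol = 225.9 mol.
(b) As CaCO₃: 225.9 mol × 100.1 g/mol = 22,610 g.
(b) Rise: 22,610 g / 609,000 L × 1000 = 37.12 mg/L.

(a) 1.80 kg; (b) 37.1 ppm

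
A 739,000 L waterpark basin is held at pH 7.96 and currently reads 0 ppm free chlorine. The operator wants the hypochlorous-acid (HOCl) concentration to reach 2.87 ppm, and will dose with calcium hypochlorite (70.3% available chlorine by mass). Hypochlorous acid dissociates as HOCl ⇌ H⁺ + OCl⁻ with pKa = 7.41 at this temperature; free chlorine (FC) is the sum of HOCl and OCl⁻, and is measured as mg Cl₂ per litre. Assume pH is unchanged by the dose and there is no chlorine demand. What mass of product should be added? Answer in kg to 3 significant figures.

13.7 kg

[OCl⁻]/[HOCl] = 10^(pH − pKa) = 10^(7.96 − 7.41) = 3.548; fraction as HOCl = 1/(1 + 3.548) = 0.2199.
Free chlorine required for 2.87 ppm HOCl: 2.87 / 0.2199 = 13.05 ppm.
FC to add: 13.05 − 0 = 13.05 mg/L as Cl₂.
Cl₂ equivalent: 13.05 mg/L × 739,000 L = 9646 g.
Product at 70.3% available Cl: 9646 / 0.703 = 13,720 g.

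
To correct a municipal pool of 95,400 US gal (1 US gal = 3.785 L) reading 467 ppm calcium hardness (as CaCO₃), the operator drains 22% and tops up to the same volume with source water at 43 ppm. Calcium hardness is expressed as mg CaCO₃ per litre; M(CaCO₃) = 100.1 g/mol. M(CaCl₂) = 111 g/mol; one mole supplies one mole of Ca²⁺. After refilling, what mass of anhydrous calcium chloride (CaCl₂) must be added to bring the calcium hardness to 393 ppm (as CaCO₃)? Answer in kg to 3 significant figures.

Volume: 95,400 US gal × 3.785 L/gal = 361,089 L.
After draining 22% and refilling: 467 × 0.78 + 43 × 0.22 = 373.72 ppm.
Deficit to target: 393 − 373.72 = 19.28 mg/L.
As CaCO₃: 19.28 mg/L × 361,089 L = 6962 g; ÷ 100.1 = 69.55 mol Ca²⁺.
Mass: 69.55 × 111 = 7720 g.

7.72 kg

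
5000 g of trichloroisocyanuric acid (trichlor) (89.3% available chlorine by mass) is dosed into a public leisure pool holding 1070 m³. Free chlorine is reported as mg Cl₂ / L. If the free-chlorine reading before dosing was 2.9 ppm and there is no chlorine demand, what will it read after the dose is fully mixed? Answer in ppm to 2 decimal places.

7.07 ppm

Volume: 1070 m³ = 1,070,000 L.
Available chlorine delivered: 5000 g × 0.893 = 4465 g as Cl₂.
Concentration rise: 4465 g / 1,070,000 L = 4.173 mg/L = 4.17 ppm.
Final FC: 2.9 + 4.17 = 7.07 ppm.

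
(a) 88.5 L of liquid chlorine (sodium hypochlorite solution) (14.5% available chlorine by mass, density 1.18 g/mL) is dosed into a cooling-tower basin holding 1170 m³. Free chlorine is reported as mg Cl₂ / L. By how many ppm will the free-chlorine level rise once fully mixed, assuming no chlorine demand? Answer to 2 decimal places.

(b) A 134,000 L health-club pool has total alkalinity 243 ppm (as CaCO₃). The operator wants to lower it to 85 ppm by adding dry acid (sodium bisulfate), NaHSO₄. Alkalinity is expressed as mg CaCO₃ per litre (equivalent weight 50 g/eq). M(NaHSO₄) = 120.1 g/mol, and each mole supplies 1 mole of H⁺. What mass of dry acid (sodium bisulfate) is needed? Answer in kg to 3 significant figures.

(a) 12.94 ppm; (b) 50.9 kg

(a) Volume: 1170 m³ = 1,170,000 L.
(a) Mass of solution: 88.5 L × 1000 mL/L × 1.18 g/mL = 104,400 g.
(a) Available chlorine delivered: 104,400 g × 0.145 = 15,140 g as Cl₂.
(a) Concentration rise: 15,140 g / 1,170,000 L = 12.94 mg/L = 12.94 ppm.

(b) Alkalinity to neutralize: (243 − 85) = 158 mg/L as CaCO₃ × 134,000 L = 21,170 g as CaCO₃.
(b) Equivalents of H⁺ required: 21,170 ÷ 50 g/eq = 423.4 eq = 423.4 mol NaHSO₄.
(b) Mass of NaHSO₄: 423.4 × 120.1 = 50,860 g.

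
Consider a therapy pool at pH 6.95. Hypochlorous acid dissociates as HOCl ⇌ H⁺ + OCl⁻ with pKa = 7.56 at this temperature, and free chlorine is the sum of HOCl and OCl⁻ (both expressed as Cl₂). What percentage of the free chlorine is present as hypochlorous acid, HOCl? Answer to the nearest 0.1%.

80.3%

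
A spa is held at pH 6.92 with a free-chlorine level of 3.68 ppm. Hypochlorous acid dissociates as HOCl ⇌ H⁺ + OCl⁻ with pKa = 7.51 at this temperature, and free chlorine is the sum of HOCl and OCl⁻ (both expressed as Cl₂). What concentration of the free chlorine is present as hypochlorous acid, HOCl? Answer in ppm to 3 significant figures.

2.93 ppm

[OCl⁻]/[HOCl] = 10^(pH − pKa) = 10^(6.92 − 7.51) = 10^-0.59 = 0.257.
Fraction as HOCl = 1 / (1 + 0.257) = 0.7955.
HOCl = 0.7955 × 3.68 ppm = 2.928 ppm.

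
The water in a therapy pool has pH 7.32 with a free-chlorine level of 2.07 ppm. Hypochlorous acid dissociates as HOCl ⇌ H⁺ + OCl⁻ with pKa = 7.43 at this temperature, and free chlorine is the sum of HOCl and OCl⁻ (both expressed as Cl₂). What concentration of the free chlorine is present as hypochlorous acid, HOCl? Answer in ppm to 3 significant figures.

[OCl⁻]/[HOCl] = 10^(pH − pKa) = 10^(7.32 − 7.43) = 10^-0.11 = 0.7762.
Fraction as HOCl = 1 / (1 + 0.7762) = 0.563.
HOCl = 0.563 × 2.07 ppm = 1.165 ppm.

1.17 ppm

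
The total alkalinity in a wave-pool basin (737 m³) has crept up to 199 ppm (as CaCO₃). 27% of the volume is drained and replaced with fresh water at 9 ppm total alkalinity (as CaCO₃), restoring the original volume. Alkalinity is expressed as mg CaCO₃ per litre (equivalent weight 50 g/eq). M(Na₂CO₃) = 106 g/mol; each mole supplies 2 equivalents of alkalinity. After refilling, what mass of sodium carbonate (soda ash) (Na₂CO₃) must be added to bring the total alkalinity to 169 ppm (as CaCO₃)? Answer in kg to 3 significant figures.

16.6 kg

Volume: 737 m³ = 737,000 L.
After draining 27% and refilling: 199 × 0.73 + 9 × 0.27 = 147.7 ppm.
Deficit to target: 169 − 147.7 = 21.3 mg/L.
As CaCO₃: 21.3 mg/L × 737,000 L = 15,700 g; ÷ 50 g/eq ÷ 2 = 157 mol Na₂CO₃.
Mass: 157 × 106 = 16,640 g.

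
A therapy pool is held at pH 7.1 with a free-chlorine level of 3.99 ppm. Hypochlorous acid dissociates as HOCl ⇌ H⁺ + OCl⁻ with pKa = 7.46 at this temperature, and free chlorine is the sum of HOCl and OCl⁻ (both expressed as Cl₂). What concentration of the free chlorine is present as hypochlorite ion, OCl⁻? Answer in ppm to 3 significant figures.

[OCl⁻]/[HOCl] = 10^(pH − pKa) = 10^(7.1 − 7.46) = 10^-0.36 = 0.4365.
Fraction as HOCl = 1 / (1 + 0.4365) = 0.6961.
OCl⁻ = (1 − 0.6961) × 3.99 ppm = 1.212 ppm.

1.21 ppm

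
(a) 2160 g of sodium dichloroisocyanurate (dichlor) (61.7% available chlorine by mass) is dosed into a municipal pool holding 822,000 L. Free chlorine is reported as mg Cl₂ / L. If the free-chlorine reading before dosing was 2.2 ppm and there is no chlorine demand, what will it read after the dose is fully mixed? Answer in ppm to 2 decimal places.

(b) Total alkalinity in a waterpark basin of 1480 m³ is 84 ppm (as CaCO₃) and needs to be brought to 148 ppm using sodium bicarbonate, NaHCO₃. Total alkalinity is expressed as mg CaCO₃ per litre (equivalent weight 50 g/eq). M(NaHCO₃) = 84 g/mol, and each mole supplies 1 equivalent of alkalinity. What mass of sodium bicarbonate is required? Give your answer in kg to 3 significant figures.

(a) 3.82 ppm; (b) 159 kg

(a) Available chlorine delivered: 2160 g × 0.617 = 1333 g as Cl₂.
(a) Concentration rise: 1333 g / 822,000 L = 1.621 mg/L = 1.62 ppm.
(a) Final FC: 2.2 + 1.62 = 3.82 ppm.

(b) Volume: 1480 m³ = 1,480,000 L.
(b) Alkalinity to add: (148 − 84) = 64 mg/L as CaCO₃ × 1,480,000 L = 94,720 g as CaCO₃.
(b) Equivalents: 94,720 g ÷ 50 g/eq = 1894 eq.
(b) NaHCO₃ supplies 1 eq per mole → 1894 mol.
(b) Mass: 1894 mol × 84 g/mol = 159,100 g.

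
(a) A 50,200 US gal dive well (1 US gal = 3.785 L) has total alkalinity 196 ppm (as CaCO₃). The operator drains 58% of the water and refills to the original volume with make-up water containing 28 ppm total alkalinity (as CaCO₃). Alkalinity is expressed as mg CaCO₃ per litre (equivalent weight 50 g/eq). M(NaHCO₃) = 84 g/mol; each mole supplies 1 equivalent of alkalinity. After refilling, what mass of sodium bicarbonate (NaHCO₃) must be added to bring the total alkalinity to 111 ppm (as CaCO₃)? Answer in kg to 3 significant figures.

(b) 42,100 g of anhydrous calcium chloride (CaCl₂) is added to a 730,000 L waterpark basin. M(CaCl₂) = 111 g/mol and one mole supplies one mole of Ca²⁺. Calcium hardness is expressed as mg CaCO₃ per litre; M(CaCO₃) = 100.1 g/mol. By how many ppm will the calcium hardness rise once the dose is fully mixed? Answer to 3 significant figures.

(a) 3.97 kg; (b) 52.0 ppm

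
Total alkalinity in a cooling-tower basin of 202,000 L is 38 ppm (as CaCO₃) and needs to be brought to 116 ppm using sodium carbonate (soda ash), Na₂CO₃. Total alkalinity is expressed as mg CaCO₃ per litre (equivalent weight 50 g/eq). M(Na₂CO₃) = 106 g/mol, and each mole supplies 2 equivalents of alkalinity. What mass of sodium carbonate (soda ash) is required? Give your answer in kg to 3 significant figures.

Alkalinity to add: (116 − 38) = 78 mg/L as CaCO₃ × 202,000 L = 15,760 g as CaCO₃.
Equivalents: 15,760 g ÷ 50 g/eq = 315.1 eq.
Each mole of Na₂CO₃ supplies 2 eq, so 315.1 / 2 = 157.6 mol.
Mass: 157.6 mol × 106 g/mol = 16,700 g.

16.7 kg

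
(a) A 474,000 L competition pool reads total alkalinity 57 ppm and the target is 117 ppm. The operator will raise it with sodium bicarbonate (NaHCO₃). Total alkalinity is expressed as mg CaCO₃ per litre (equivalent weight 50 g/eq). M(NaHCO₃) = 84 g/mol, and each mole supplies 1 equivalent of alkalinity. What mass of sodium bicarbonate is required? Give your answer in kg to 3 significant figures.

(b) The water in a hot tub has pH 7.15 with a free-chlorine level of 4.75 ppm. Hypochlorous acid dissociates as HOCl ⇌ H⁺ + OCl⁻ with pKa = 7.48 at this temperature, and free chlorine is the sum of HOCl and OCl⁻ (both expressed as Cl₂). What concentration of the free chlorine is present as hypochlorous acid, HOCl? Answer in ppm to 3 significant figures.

(a) 47.8 kg; (b) 3.24 ppm

(a) Alkalinity to add: (117 − 57) = 60 mg/L as CaCO₃ × 474,000 L = 28,440 g as CaCO₃.
(a) Equivalents: 28,440 g ÷ 50 g/eq = 568.8 eq.
(a) NaHCO₃ supplies 1 eq per mole → 568.8 mol.
(a) Mass: 568.8 mol × 84 g/mol = 47,780 g.

(b) [OCl⁻]/[HOCl] = 10^(pH − pKa) = 10^(7.15 − 7.48) = 10^-0.33 = 0.4677.
(b) Fraction as HOCl = 1 / (1 + 0.4677) = 0.6813.
(b) HOCl = 0.6813 × 4.75 ppm = 3.236 ppm.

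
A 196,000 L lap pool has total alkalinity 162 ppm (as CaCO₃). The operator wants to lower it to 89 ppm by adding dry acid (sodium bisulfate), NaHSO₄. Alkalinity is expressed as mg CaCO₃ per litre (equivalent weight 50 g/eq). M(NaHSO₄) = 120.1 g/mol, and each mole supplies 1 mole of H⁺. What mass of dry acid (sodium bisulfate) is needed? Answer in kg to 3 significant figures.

Alkalinity to neutralize: (162 − 89) = 73 mg/L as CaCO₃ × 196,000 L = 14,310 g as CaCO₃.
Equivalents of H⁺ required: 14,310 ÷ 50 g/eq = 286.2 eq = 286.2 mol NaHSO₄.
Mass of NaHSO₄: 286.2 × 120.1 = 34,370 g.

34.4 kg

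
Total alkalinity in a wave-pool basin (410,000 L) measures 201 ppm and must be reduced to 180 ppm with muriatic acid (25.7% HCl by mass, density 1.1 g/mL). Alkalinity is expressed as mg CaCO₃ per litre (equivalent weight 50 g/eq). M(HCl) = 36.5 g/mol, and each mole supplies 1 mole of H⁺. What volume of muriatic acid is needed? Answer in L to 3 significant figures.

Alkalinity to neutralize: (201 − 180) = 21 mg/L as CaCO₃ × 410,000 L = 8610 g as CaCO₃.
Equivalents of H⁺ required: 8610 ÷ 50 g/eq = 172.2 eq = 172.2 mol HCl.
Mass of HCl: 172.2 × 36.5 = 6285 g.
Mass of 25.7% solution: 6285 / 0.257 = 24,460 g.
Volume: 24,460 g ÷ 1.1 g/mL = 22,230 mL.

22.2 L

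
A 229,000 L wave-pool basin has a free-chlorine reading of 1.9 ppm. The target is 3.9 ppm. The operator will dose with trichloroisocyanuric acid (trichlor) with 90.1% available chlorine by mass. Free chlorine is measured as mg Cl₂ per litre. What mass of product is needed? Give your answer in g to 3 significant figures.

Chlorine deficit: 3.9 − 1.9 = 2 ppm = 2 mg/L as Cl₂.
Cl₂ equivalent needed: 2 mg/L × 229,000 L = 458,000 mg = 458 g.
Product at 90.1% available chlorine: 458 / 0.901 = 508.3 g.

508 g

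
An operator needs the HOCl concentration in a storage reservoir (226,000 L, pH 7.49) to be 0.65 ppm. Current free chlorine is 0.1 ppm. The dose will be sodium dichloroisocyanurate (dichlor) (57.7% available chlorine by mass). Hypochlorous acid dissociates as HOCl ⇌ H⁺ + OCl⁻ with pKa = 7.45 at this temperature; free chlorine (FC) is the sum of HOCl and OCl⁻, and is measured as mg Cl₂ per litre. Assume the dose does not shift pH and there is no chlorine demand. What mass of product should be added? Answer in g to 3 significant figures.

[OCl⁻]/[HOCl] = 10^(pH − pKa) = 10^(7.49 − 7.45) = 1.096; fraction as HOCl = 1/(1 + 1.096) = 0.477.
Free chlorine required for 0.65 ppm HOCl: 0.65 / 0.477 = 1.363 ppm.
FC to add: 1.363 − 0.1 = 1.263 mg/L as Cl₂.
Cl₂ equivalent: 1.263 mg/L × 226,000 L = 285.4 g.
Product at 57.7% available Cl: 285.4 / 0.577 = 494.6 g.

495 g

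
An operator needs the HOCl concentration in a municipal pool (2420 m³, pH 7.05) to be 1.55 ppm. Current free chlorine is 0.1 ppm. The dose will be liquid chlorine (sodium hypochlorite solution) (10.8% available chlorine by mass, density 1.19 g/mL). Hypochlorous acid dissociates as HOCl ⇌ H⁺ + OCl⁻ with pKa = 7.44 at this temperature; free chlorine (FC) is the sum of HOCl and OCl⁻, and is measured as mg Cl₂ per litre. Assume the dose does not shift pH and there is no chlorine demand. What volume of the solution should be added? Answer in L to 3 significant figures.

39.2 L

Volume: 2420 m³ = 2,420,000 L.
[OCl⁻]/[HOCl] = 10^(pH − pKa) = 10^(7.05 − 7.44) = 0.4074; fraction as HOCl = 1/(1 + 0.4074) = 0.7105.
Free chlorine required for 1.55 ppm HOCl: 1.55 / 0.7105 = 2.181 ppm.
FC to add: 2.181 − 0.1 = 2.081 mg/L as Cl₂.
Cl₂ equivalent: 2.081 mg/L × 2,420,000 L = 5037 g.
Product at 10.8% available Cl: 5037 / 0.108 = 46,640 g.
Volume: 46,640 g ÷ 1.19 g/mL = 39,190 mL.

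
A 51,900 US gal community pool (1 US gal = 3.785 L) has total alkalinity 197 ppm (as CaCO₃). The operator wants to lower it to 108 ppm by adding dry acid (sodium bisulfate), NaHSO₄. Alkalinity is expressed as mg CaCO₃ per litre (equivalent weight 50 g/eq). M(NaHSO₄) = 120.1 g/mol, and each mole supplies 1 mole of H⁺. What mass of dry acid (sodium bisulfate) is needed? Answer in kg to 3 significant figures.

Volume: 51,900 US gal × 3.785 L/gal = 196,442 L.
Alkalinity to neutralize: (197 − 108) = 89 mg/L as CaCO₃ × 196,442 L = 17,480 g as CaCO₃.
Equivalents of H⁺ required: 17,480 ÷ 50 g/eq = 349.7 eq = 349.7 mol NaHSO₄.
Mass of NaHSO₄: 349.7 × 120.1 = 41,990 g.

42.0 kg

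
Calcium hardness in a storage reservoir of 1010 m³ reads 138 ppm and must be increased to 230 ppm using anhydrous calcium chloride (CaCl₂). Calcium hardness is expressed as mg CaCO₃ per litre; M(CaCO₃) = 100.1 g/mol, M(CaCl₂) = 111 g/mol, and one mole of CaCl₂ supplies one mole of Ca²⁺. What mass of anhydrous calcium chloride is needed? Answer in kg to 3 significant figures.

103 kg

Volume: 1010 m³ = 1,010,000 L.
Hardness to add: (230 − 138) = 92 mg/L as CaCO₃ × 1,010,000 L = 92,920 g as CaCO₃.
Moles of Ca²⁺ (1 mol Ca²⁺ ≡ 1 mol CaCO₃): 92,920 / 100.1 g/mol = 928.3 mol.
Mass of CaCl₂: 928.3 × 111 = 103,000 g.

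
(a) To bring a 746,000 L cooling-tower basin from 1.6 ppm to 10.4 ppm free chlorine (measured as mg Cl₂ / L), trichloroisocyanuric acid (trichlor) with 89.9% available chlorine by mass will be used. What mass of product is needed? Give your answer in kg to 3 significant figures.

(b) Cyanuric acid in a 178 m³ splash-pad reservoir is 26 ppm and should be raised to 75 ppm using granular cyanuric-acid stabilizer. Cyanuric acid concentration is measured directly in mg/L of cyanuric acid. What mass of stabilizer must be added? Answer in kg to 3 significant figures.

(a) Chlorine deficit: 10.4 − 1.6 = 8.8 ppm = 8.8 mg/L as Cl₂.
(a) Cl₂ equivalent needed: 8.8 mg/L × 746,000 L = 6,565,000 mg = 6565 g.
(a) Product at 89.9% available chlorine: 6565 / 0.899 = 7302 g.

(b) Volume: 178 m³ = 178,000 L.
(b) CYA to add: (75 − 26) = 49 mg/L × 178,000 L = 8722 g cyanuric acid.

(a) 7.30 kg; (b) 8.72 kg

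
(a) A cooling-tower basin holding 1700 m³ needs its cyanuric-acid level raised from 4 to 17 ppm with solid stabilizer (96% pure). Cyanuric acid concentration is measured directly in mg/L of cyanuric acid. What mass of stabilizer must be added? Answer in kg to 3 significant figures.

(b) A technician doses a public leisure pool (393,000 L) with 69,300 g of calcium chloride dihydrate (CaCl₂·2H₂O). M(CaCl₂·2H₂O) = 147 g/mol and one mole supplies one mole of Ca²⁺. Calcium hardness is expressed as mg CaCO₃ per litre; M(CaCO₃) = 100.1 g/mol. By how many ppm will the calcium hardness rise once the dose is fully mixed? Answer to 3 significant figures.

(a) Volume: 1700 m³ = 1,700,000 L.
(a) CYA to add: (17 − 4) = 13 mg/L × 1,700,000 L = 22,100 g cyanuric acid.
(a) At 96% purity: 22,100 / 0.96 = 23,020 g product.

(b) Moles of Ca²⁺: 69,300 g ÷ 147 g/mol = 471.4 mol.
(b) As CaCO₃: 471.4 mol × 100.1 g/mol = 47,190 g.
(b) Rise: 47,190 g / 393,000 L × 1000 = 120.1 mg/L.

(a) 23.0 kg; (b) 120 ppm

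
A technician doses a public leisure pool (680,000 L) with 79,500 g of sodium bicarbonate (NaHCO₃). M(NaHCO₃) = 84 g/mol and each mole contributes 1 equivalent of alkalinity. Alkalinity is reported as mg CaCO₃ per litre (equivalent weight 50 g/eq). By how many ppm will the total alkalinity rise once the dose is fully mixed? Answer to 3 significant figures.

69.6 ppm

Moles of NaHCO₃: 79,500 g ÷ 84 g/mol = 946.4 mol → 946.4 eq of alkalinity.
As CaCO₃: 946.4 eq × 50 g/eq = 47,320 g.
Rise: 47,320 g / 680,000 L × 1000 = 69.59 mg/L.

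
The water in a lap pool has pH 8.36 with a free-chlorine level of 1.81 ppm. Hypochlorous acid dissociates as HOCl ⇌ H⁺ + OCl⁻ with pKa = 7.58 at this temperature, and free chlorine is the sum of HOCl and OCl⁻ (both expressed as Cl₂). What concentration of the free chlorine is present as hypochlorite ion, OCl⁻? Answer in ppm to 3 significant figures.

1.55 ppm

[OCl⁻]/[HOCl] = 10^(pH − pKa) = 10^(8.36 − 7.58) = 10^0.78 = 6.026.
Fraction as HOCl = 1 / (1 + 6.026) = 0.1423.
OCl⁻ = (1 − 0.1423) × 1.81 ppm = 1.552 ppm.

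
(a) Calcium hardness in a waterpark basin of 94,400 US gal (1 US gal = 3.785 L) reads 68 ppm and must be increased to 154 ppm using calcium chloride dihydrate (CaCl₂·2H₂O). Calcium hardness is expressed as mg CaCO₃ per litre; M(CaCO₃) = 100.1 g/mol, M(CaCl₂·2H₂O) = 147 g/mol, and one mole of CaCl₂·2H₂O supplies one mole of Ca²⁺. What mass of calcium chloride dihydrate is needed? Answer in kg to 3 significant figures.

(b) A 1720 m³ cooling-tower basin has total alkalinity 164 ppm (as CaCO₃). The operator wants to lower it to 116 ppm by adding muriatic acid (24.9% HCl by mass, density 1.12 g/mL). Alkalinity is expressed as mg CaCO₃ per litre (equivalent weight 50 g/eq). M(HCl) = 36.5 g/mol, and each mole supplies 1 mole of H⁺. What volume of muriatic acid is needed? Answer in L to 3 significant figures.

(a) 45.1 kg; (b) 216 L

(a) Volume: 94,400 US gal × 3.785 L/gal = 357,304 L.
(a) Hardness to add: (154 − 68) = 86 mg/L as CaCO₃ × 357,304 L = 30,730 g as CaCO₃.
(a) Moles of Ca²⁺ (1 mol Ca²⁺ ≡ 1 mol CaCO₃): 30,730 / 100.1 g/mol = 307 mol.
(a) Mass of CaCl₂·2H₂O: 307 × 147 = 45,130 g.

(b) Volume: 1720 m³ = 1,720,000 L.
(b) Alkalinity to neutralize: (164 − 116) = 48 mg/L as CaCO₃ × 1,720,000 L = 82,560 g as CaCO₃.
(b) Equivalents of H⁺ required: 82,560 ÷ 50 g/eq = 1651 eq = 1651 mol HCl.
(b) Mass of HCl: 1651 × 36.5 = 60,270 g.
(b) Mass of 24.9% solution: 60,270 / 0.249 = 242,000 g.
(b) Volume: 242,000 g ÷ 1.12 g/mL = 216,100 mL.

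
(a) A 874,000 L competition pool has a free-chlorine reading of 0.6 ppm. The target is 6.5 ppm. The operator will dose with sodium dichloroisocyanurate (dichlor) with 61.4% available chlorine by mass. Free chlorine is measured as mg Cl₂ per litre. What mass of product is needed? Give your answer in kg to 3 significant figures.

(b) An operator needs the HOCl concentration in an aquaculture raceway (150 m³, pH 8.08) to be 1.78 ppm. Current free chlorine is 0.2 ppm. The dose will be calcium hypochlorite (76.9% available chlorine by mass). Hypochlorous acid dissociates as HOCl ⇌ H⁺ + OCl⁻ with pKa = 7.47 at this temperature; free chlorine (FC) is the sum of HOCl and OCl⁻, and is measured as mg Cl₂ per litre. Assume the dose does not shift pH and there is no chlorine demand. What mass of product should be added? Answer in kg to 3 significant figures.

(a) 8.40 kg; (b) 1.72 kg

(a) Chlorine deficit: 6.5 − 0.6 = 5.9 ppm = 5.9 mg/L as Cl₂.
(a) Cl₂ equivalent needed: 5.9 mg/L × 874,000 L = 5,157,000 mg = 5157 g.
(a) Product at 61.4% available chlorine: 5157 / 0.614 = 8398 g.

(b) Volume: 150 m³ = 150,000 L.
(b) [OCl⁻]/[HOCl] = 10^(pH − pKa) = 10^(8.08 − 7.47) = 4.074; fraction as HOCl = 1/(1 + 4.074) = 0.1971.
(b) Free chlorine required for 1.78 ppm HOCl: 1.78 / 0.1971 = 9.031 ppm.
(b) FC to add: 9.031 − 0.2 = 8.831 mg/L as Cl₂.
(b) Cl₂ equivalent: 8.831 mg/L × 150,000 L = 1325 g.
(b) Product at 76.9% available Cl: 1325 / 0.769 = 1723 g.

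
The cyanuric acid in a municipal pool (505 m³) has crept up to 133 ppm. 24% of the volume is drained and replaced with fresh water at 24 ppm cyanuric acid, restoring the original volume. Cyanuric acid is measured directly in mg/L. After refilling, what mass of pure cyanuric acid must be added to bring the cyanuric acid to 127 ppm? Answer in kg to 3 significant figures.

10.2 kg

Volume: 505 m³ = 505,000 L.
After draining 24% and refilling: 133 × 0.76 + 24 × 0.24 = 106.84 ppm.
Deficit to target: 127 − 106.84 = 20.16 mg/L.
Mass: 20.16 mg/L × 505,000 L = 10,180 g cyanuric acid.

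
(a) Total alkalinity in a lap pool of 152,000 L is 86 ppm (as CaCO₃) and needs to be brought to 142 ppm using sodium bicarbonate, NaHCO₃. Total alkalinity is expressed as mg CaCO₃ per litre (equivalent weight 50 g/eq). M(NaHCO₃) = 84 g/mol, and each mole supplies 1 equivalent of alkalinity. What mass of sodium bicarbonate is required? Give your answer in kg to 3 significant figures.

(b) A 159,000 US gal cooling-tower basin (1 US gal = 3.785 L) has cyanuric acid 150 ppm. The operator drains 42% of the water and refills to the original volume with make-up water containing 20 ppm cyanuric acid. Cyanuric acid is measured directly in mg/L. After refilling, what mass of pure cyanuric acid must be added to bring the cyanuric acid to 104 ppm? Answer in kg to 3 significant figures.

(a) 14.3 kg; (b) 5.18 kg

(a) Alkalinity to add: (142 − 86) = 56 mg/L as CaCO₃ × 152,000 L = 8512 g as CaCO₃.
(a) Equivalents: 8512 g ÷ 50 g/eq = 170.2 eq.
(a) NaHCO₃ supplies 1 eq per mole → 170.2 mol.
(a) Mass: 170.2 mol × 84 g/mol = 14,300 g.

(b) Volume: 159,000 US gal × 3.785 L/gal = 601,815 L.
(b) After draining 42% and refilling: 150 × 0.58 + 20 × 0.42 = 95.4 ppm.
(b) Deficit to target: 104 − 95.4 = 8.6 mg/L.
(b) Mass: 8.6 mg/L × 601,815 L = 5176 g cyanuric acid.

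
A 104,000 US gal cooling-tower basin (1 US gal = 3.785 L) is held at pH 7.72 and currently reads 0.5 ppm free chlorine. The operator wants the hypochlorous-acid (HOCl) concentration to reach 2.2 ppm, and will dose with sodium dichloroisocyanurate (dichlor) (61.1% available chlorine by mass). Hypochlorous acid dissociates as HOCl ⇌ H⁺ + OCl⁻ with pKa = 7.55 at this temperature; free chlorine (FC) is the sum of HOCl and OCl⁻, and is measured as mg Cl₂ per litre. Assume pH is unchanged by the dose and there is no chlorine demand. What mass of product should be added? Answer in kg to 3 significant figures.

Volume: 104,000 US gal × 3.785 L/gal = 393,640 L.
[OCl⁻]/[HOCl] = 10^(pH − pKa) = 10^(7.72 − 7.55) = 1.479; fraction as HOCl = 1/(1 + 1.479) = 0.4034.
Free chlorine required for 2.2 ppm HOCl: 2.2 / 0.4034 = 5.454 ppm.
FC to add: 5.454 − 0.5 = 4.954 mg/L as Cl₂.
Cl₂ equivalent: 4.954 mg/L × 393,640 L = 1950 g.
Product at 61.1% available Cl: 1950 / 0.611 = 3192 g.

3.19 kg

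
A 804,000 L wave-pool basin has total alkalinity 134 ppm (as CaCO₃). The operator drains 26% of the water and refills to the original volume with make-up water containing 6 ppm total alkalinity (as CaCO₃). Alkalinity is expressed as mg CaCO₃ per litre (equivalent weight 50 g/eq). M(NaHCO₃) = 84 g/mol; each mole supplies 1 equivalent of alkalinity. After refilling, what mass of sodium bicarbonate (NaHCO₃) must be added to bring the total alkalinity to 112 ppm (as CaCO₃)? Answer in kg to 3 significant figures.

15.2 kg

After draining 26% and refilling: 134 × 0.74 + 6 × 0.26 = 100.72 ppm.
Deficit to target: 112 − 100.72 = 11.28 mg/L.
As CaCO₃: 11.28 mg/L × 804,000 L = 9069 g; ÷ 50 g/eq ÷ 1 = 181.4 mol NaHCO₃.
Mass: 181.4 × 84 = 15,240 g.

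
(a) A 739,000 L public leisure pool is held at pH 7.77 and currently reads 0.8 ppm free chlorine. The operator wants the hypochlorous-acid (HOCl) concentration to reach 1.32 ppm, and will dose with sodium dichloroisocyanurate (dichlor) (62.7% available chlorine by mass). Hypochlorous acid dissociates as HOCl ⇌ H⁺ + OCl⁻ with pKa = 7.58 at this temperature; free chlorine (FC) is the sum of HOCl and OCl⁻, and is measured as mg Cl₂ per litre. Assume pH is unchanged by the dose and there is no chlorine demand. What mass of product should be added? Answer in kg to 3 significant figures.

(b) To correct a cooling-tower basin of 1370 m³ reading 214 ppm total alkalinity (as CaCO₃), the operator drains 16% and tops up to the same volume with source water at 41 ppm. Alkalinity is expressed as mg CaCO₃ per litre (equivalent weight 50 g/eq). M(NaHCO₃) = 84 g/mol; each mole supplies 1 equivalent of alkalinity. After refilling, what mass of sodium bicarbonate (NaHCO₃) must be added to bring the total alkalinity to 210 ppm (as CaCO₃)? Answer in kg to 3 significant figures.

(a) [OCl⁻]/[HOCl] = 10^(pH − pKa) = 10^(7.77 − 7.58) = 1.549; fraction as HOCl = 1/(1 + 1.549) = 0.3923.
(a) Free chlorine required for 1.32 ppm HOCl: 1.32 / 0.3923 = 3.364 ppm.
(a) FC to add: 3.364 − 0.8 = 2.564 mg/L as Cl₂.
(a) Cl₂ equivalent: 2.564 mg/L × 739,000 L = 1895 g.
(a) Product at 62.7% available Cl: 1895 / 0.627 = 3023 g.

(b) Volume: 1370 m³ = 1,370,000 L.
(b) After draining 16% and refilling: 214 × 0.84 + 41 × 0.16 = 186.32 ppm.
(b) Deficit to target: 210 − 186.32 = 23.68 mg/L.
(b) As CaCO₃: 23.68 mg/L × 1,370,000 L = 32,440 g; ÷ 50 g/eq ÷ 1 = 648.8 mol NaHCO₃.
(b) Mass: 648.8 × 84 = 54,500 g.

(a) 3.02 kg; (b) 54.5 kg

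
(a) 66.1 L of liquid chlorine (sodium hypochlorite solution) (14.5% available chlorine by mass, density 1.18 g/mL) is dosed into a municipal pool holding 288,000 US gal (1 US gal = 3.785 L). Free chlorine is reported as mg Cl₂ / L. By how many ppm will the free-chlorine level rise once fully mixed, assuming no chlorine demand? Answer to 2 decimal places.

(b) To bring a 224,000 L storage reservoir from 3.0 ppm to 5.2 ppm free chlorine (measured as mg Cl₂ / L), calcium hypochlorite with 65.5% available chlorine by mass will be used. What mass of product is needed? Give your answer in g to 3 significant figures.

(a) 10.38 ppm; (b) 752 g

(a) Volume: 288,000 US gal × 3.785 L/gal = 1,090,080 L.
(a) Mass of solution: 66.1 L × 1000 mL/L × 1.18 g/mL = 78,000 g.
(a) Available chlorine delivered: 78,000 g × 0.145 = 11,310 g as Cl₂.
(a) Concentration rise: 11,310 g / 1,090,080 L = 10.38 mg/L = 10.38 ppm.

(b) Chlorine deficit: 5.2 − 3.0 = 2.2 ppm = 2.2 mg/L as Cl₂.
(b) Cl₂ equivalent needed: 2.2 mg/L × 224,000 L = 492,800 mg = 492.8 g.
(b) Product at 65.5% available chlorine: 492.8 / 0.655 = 752.4 g.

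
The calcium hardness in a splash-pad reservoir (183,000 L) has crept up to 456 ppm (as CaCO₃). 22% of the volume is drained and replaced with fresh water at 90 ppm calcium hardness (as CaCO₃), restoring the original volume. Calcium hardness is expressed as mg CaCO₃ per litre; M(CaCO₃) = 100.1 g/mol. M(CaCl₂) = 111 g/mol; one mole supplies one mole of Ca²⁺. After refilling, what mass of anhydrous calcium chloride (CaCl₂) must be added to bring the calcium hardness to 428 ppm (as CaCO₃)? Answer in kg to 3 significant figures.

After draining 22% and refilling: 456 × 0.78 + 90 × 0.22 = 375.48 ppm.
Deficit to target: 428 − 375.48 = 52.52 mg/L.
As CaCO₃: 52.52 mg/L × 183,000 L = 9611 g; ÷ 100.1 = 96.02 mol Ca²⁺.
Mass: 96.02 × 111 = 10,660 g.

10.7 kg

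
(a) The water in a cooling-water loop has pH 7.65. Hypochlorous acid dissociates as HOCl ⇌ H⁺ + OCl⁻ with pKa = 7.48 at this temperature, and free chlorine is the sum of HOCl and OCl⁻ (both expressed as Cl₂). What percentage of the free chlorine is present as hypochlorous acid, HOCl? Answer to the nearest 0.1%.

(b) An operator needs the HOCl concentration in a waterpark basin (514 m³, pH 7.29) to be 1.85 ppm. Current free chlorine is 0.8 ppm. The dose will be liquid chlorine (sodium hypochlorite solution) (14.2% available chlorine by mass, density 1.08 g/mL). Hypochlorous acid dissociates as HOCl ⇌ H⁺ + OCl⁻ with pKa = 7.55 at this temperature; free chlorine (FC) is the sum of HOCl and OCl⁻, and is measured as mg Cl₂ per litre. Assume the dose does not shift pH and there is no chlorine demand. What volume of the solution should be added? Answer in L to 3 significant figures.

(a) 40.3%; (b) 6.93 L

(a) [OCl⁻]/[HOCl] = 10^(pH − pKa) = 10^(7.65 − 7.48) = 10^0.17 = 1.479.
(a) Fraction as HOCl = 1 / (1 + 1.479) = 0.4034.

(b) Volume: 514 m³ = 514,000 L.
(b) [OCl⁻]/[HOCl] = 10^(pH − pKa) = 10^(7.29 − 7.55) = 0.5495; fraction as HOCl = 1/(1 + 0.5495) = 0.6454.
(b) Free chlorine required for 1.85 ppm HOCl: 1.85 / 0.6454 = 2.867 ppm.
(b) FC to add: 2.867 − 0.8 = 2.067 mg/L as Cl₂.
(b) Cl₂ equivalent: 2.067 mg/L × 514,000 L = 1062 g.
(b) Product at 14.2% available Cl: 1062 / 0.142 = 7481 g.
(b) Volume: 7481 g ÷ 1.08 g/mL = 6927 mL.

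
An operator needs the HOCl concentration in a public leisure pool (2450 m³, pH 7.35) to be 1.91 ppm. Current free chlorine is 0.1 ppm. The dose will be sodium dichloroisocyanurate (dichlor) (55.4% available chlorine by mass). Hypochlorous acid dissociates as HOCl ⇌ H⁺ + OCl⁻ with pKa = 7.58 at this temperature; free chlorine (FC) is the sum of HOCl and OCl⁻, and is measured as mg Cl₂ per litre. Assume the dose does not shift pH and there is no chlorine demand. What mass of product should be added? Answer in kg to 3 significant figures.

Volume: 2450 m³ = 2,450,000 L.
[OCl⁻]/[HOCl] = 10^(pH − pKa) = 10^(7.35 − 7.58) = 0.5888; fraction as HOCl = 1/(1 + 0.5888) = 0.6294.
Free chlorine required for 1.91 ppm HOCl: 1.91 / 0.6294 = 3.035 ppm.
FC to add: 3.035 − 0.1 = 2.935 mg/L as Cl₂.
Cl₂ equivalent: 2.935 mg/L × 2,450,000 L = 7190 g.
Product at 55.4% available Cl: 7190 / 0.554 = 12,980 g.

13.0 kg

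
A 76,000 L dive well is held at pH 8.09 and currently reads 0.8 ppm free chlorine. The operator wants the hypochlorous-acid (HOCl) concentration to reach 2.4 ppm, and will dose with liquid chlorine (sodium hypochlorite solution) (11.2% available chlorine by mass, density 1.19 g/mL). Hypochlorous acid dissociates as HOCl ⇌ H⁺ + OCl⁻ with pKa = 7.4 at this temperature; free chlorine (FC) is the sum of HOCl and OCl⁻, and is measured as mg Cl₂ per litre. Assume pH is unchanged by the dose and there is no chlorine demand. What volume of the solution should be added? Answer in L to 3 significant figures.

[OCl⁻]/[HOCl] = 10^(pH − pKa) = 10^(8.09 − 7.4) = 4.898; fraction as HOCl = 1/(1 + 4.898) = 0.1696.
Free chlorine required for 2.4 ppm HOCl: 2.4 / 0.1696 = 14.15 ppm.
FC to add: 14.15 − 0.8 = 13.35 mg/L as Cl₂.
Cl₂ equivalent: 13.35 mg/L × 76,000 L = 1015 g.
Product at 11.2% available Cl: 1015 / 0.112 = 9062 g.
Volume: 9062 g ÷ 1.19 g/mL = 7615 mL.

7.62 L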